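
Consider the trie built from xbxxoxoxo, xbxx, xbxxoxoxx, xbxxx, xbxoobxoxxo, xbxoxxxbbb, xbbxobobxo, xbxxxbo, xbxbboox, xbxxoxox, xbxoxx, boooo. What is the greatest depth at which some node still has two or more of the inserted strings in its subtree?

8

Equivalently: take the maximum, over all pairs, of their longest common prefix length.
e.g. "xbxxoxox" and "xbxxoxoxo" share the prefix "xbxxoxox" of length 8; no pair shares a longer one.
Longest shared-prefix length: 8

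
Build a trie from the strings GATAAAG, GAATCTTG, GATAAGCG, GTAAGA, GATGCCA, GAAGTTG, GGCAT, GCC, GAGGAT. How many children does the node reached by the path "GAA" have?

2

Walk "GAA" from the root, arriving at one node.
Characters that immediately follow "GAA" among the stored strings: {G, T}.
That node has 2 child edges.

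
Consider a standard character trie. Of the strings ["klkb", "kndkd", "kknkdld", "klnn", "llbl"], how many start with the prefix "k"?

Traverse to the node for "k", then collect every word in that subtree.
Matches: "kknkdld", "klkb", "klnn", "kndkd"
Count: 4

4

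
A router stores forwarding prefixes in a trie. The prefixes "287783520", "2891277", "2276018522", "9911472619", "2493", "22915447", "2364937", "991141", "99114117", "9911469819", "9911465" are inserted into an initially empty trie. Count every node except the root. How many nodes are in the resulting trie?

Count nodes per top-level branch (shared prefixes stored once):
  '2'-branch (2276018522, 22915447, 2364937, 2493, 287783520, 2891277): 38 nodes
  '9'-branch (991141, 99114117, 9911465, 9911469819, 9911472619): 19 nodes
Sum: 57

57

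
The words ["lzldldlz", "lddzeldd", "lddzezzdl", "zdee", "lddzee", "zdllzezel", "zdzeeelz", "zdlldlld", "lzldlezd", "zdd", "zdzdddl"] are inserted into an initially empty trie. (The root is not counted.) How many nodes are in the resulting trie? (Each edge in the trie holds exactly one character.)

Trace insertions, counting only characters that open a new branch:
  "lzldldlz" → 8 new (l, z, l, d, l, d, l, z)
  "lddzeldd" → prefix "l" already present; 7 new (d, d, z, e, l, d, d)
  "lddzezzdl" → prefix "lddze" already present; 4 new (z, z, d, l)
  "zdee" → 4 new (z, d, e, e)
  "lddzee" → prefix "lddze" already present; 1 new (e)
  "zdllzezel" → prefix "zd" already present; 7 new (l, l, z, e, z, e, l)
  "zdzeeelz" → prefix "zd" already present; 6 new (z, e, e, e, l, z)
  "zdlldlld" → prefix "zdll" already present; 4 new (d, l, l, d)
  "lzldlezd" → prefix "lzldl" already present; 3 new (e, z, d)
  "zdd" → prefix "zd" already present; 1 new (d)
  "zdzdddl" → prefix "zdz" already present; 4 new (d, d, d, l)
Total nodes = 8 + 7 + 4 + 4 + 1 + 7 + 6 + 4 + 3 + 1 + 4 = 49

49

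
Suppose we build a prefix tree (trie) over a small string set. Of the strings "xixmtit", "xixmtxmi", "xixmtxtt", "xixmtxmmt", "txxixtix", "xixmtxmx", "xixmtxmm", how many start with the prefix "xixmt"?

Filter for entries beginning with "xixmt":
Words under "xixmt": xixmtit, xixmtxmi, xixmtxmm, xixmtxmmt, xixmtxmx, xixmtxtt
Count: 6

6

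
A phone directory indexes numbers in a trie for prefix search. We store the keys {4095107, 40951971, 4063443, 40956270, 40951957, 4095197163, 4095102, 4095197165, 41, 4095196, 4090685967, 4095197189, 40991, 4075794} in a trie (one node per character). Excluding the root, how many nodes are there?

For each word, the new-node count is its length minus the longest prefix already in the trie:
  "4095107" → 7 new (4, 0, 9, 5, 1, 0, 7)
  "40951971" → prefix "40951" already present; 3 new (9, 7, 1)
  "4063443" → prefix "40" already present; 5 new (6, 3, 4, 4, 3)
  "40956270" → prefix "4095" already present; 4 new (6, 2, 7, 0)
  "40951957" → prefix "409519" already present; 2 new (5, 7)
  "4095197163" → prefix "40951971" already present; 2 new (6, 3)
  "4095102" → prefix "409510" already present; 1 new (2)
  "4095197165" → prefix "409519716" already present; 1 new (5)
  "41" → prefix "4" already present; 1 new (1)
  "4095196" → prefix "409519" already present; 1 new (6)
  "4090685967" → prefix "409" already present; 7 new (0, 6, 8, 5, 9, 6, 7)
  "4095197189" → prefix "40951971" already present; 2 new (8, 9)
  "40991" → prefix "409" already present; 2 new (9, 1)
  "4075794" → prefix "40" already present; 5 new (7, 5, 7, 9, 4)
Total nodes = 7 + 3 + 5 + 4 + 2 + 2 + 1 + 1 + 1 + 1 + 7 + 2 + 2 + 5 = 43

43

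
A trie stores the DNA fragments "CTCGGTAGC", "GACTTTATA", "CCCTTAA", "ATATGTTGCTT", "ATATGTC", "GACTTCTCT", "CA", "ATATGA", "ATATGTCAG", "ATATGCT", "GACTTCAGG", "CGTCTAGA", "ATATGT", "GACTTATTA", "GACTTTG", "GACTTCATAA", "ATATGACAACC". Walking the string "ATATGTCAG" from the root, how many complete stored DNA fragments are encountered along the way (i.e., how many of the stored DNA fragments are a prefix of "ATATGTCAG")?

3

Traverse "ATATGTCAG" character by character; count nodes along the way that are marked as word ends.
Prefixes of the query that are stored words: "ATATGT", "ATATGTC", "ATATGTCAG"
Count: 3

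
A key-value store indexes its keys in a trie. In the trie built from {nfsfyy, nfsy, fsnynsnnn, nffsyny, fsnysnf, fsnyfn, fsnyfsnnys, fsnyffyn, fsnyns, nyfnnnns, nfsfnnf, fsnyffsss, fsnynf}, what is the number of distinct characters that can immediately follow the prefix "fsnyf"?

Walk "fsnyf" from the root, arriving at one node.
Characters that immediately follow "fsnyf" among the stored strings: {f, n, s}.
That node has 3 child edges.

3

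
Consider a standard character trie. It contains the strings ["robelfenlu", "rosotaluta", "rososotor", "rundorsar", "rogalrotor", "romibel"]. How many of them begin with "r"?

Walk to "r"; the words in its subtree are exactly those with that prefix.
Words under "r": robelfenlu, rogalrotor, romibel, rososotor, rosotaluta, rundorsar
Count: 6

6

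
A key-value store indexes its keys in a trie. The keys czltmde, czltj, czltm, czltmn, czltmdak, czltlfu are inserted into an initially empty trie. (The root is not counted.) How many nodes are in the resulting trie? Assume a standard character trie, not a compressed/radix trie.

Insert word by word; a character creates a node only if that edge doesn't already exist:
  "czltmde" → 7 new (c, z, l, t, m, d, e)
  "czltj" → prefix "czlt" already present; 1 new (j)
  "czltm" → prefix "czltm" already present; 0 new (none)
  "czltmn" → prefix "czltm" already present; 1 new (n)
  "czltmdak" → prefix "czltmd" already present; 2 new (a, k)
  "czltlfu" → prefix "czlt" already present; 3 new (l, f, u)
Total nodes = 7 + 1 + 0 + 1 + 2 + 3 = 14

14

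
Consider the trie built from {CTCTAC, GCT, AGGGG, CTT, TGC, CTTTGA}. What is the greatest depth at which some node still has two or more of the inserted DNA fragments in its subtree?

3

Equivalently: take the maximum, over all pairs, of their longest common prefix length.
"CTT" and "CTTTGA" agree on "CTT" (3 characters) before diverging; nothing deeper is shared.
Longest shared-prefix length: 3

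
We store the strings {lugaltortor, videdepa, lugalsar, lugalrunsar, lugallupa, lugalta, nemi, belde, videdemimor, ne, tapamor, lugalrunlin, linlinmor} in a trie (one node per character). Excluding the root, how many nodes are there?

Count nodes per top-level branch (shared prefixes stored once):
  'b'-branch (belde): 5 nodes
  'l'-branch (linlinmor, lugallupa, lugalrunlin, lugalrunsar, lugalsar, lugalta, lugaltortor): 36 nodes
  'n'-branch (ne, nemi): 4 nodes
  't'-branch (tapamor): 7 nodes
  'v'-branch (videdemimor, videdepa): 13 nodes
Sum: 65

65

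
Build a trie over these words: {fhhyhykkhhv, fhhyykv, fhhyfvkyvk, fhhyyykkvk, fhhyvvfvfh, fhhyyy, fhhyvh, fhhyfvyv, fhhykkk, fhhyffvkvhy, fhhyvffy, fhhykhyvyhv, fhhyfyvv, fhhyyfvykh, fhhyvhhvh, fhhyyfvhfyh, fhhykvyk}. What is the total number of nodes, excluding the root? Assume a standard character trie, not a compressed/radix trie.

70

Insert word by word; a character creates a node only if that edge doesn't already exist:
  "fhhyhykkhhv" → 11 new (f, h, h, y, h, y, k, k, h, h, v)
  "fhhyykv" → prefix "fhhy" already present; 3 new (y, k, v)
  "fhhyfvkyvk" → prefix "fhhy" already present; 6 new (f, v, k, y, v, k)
  "fhhyyykkvk" → prefix "fhhyy" already present; 5 new (y, k, k, v, k)
  "fhhyvvfvfh" → prefix "fhhy" already present; 6 new (v, v, f, v, f, h)
  "fhhyyy" → prefix "fhhyyy" already present; 0 new (none)
  "fhhyvh" → prefix "fhhyv" already present; 1 new (h)
  "fhhyfvyv" → prefix "fhhyfv" already present; 2 new (y, v)
  "fhhykkk" → prefix "fhhy" already present; 3 new (k, k, k)
  "fhhyffvkvhy" → prefix "fhhyf" already present; 6 new (f, v, k, v, h, y)
  "fhhyvffy" → prefix "fhhyv" already present; 3 new (f, f, y)
  "fhhykhyvyhv" → prefix "fhhyk" already present; 6 new (h, y, v, y, h, v)
  "fhhyfyvv" → prefix "fhhyf" already present; 3 new (y, v, v)
  "fhhyyfvykh" → prefix "fhhyy" already present; 5 new (f, v, y, k, h)
  "fhhyvhhvh" → prefix "fhhyvh" already present; 3 new (h, v, h)
  "fhhyyfvhfyh" → prefix "fhhyyfv" already present; 4 new (h, f, y, h)
  "fhhykvyk" → prefix "fhhyk" already present; 3 new (v, y, k)
Total nodes = 11 + 3 + 6 + 5 + 6 + 0 + 1 + 2 + 3 + 6 + 3 + 6 + 3 + 5 + 3 + 4 + 3 = 70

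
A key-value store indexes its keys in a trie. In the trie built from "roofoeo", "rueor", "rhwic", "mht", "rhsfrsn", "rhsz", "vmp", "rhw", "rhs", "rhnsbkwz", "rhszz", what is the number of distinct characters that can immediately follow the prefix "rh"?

Walk "rh" from the root, arriving at one node.
Characters that immediately follow "rh" among the stored strings: {n, s, w}.
That node has 3 child edges.

3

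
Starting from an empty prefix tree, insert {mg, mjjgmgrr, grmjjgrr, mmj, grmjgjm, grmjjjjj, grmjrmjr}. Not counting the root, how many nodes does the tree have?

29

For each word, the new-node count is its length minus the longest prefix already in the trie:
  "mg" → 2 new (m, g)
  "mjjgmgrr" → prefix "m" already present; 7 new (j, j, g, m, g, r, r)
  "grmjjgrr" → 8 new (g, r, m, j, j, g, r, r)
  "mmj" → prefix "m" already present; 2 new (m, j)
  "grmjgjm" → prefix "grmj" already present; 3 new (g, j, m)
  "grmjjjjj" → prefix "grmjj" already present; 3 new (j, j, j)
  "grmjrmjr" → prefix "grmj" already present; 4 new (r, m, j, r)
Total nodes = 2 + 7 + 8 + 2 + 3 + 3 + 4 = 29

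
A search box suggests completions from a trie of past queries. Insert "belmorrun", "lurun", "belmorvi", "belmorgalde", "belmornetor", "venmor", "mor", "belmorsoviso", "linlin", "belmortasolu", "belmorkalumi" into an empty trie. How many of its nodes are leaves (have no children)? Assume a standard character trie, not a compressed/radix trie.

11

Leaves are exactly the stored words that no other stored word extends.
Those words: "belmorgalde", "belmorkalumi", "belmornetor", "belmorrun", "belmorsoviso", "belmortasolu", "belmorvi", "linlin", "lurun", "mor", "venmor"
Leaf count: 11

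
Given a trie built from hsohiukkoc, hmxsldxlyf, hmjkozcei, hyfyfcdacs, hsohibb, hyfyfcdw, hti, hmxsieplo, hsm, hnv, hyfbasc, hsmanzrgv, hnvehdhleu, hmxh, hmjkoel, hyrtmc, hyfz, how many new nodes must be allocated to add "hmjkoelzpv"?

3

The longest prefix of "hmjkoelzpv" already in the trie is "hmjkoel" (length 7).
New nodes needed: |"hmjkoelzpv"| − 7 = 10 − 7 = 3.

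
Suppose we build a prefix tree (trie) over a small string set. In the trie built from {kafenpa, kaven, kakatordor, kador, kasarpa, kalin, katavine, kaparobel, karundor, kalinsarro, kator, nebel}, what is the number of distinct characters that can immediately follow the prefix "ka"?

9

Follow the path "ka" to its node, then look at its outgoing edges.
Distinct next characters after "ka": d, f, k, l, p, r, s, t, v.
That node has 9 child edges.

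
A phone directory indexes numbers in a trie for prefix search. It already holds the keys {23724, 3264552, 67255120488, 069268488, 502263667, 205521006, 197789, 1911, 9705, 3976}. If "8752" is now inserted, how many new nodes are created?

4

No existing word starts with "8", so every character of "8752" needs a new node.
4 − 0 = 4 new nodes.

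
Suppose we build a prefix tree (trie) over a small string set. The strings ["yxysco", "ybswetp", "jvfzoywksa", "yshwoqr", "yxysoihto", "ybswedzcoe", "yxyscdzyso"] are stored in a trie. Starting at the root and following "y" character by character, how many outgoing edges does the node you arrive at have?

The children of the "y" node are the distinct next characters among strings starting with "y".
Distinct next characters after "y": b, s, x.
That node has 3 child edges.

3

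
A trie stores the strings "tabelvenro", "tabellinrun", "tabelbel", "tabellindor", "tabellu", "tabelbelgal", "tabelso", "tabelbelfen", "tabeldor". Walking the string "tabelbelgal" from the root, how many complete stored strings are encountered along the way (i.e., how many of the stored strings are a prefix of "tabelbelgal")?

2

Traverse "tabelbelgal" character by character; count nodes along the way that are marked as word ends.
Prefixes of the query that are stored words: "tabelbel", "tabelbelgal"
Count: 2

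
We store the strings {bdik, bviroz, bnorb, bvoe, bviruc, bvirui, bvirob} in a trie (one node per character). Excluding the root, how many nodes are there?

19

Count nodes per top-level branch (shared prefixes stored once):
  'b'-branch (bdik, bnorb, bvirob, bviroz, bviruc, bvirui, bvoe): 19 nodes
Sum: 19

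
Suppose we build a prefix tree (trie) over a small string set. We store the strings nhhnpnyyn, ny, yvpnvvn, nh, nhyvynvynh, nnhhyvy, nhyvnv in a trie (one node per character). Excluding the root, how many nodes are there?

33

Count nodes per top-level branch (shared prefixes stored once):
  'n'-branch (nh, nhhnpnyyn, nhyvnv, nhyvynvynh, nnhhyvy, ny): 26 nodes
  'y'-branch (yvpnvvn): 7 nodes
Sum: 33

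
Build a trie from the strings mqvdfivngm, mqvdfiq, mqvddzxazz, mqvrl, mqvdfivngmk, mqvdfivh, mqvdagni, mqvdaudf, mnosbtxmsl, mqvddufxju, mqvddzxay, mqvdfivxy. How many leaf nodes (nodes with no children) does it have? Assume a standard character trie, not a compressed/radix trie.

11

Leaves are exactly the stored words that no other stored word extends.
Those words: "mnosbtxmsl", "mqvdagni", "mqvdaudf", "mqvddufxju", "mqvddzxay", "mqvddzxazz", "mqvdfiq", "mqvdfivh", "mqvdfivngmk", "mqvdfivxy", "mqvrl"
Leaf count: 11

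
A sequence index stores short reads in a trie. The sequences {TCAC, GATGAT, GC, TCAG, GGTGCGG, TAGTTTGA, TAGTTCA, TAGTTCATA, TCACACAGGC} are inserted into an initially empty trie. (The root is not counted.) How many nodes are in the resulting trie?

For each word, the new-node count is its length minus the longest prefix already in the trie:
  "TCAC" → 4 new (T, C, A, C)
  "GATGAT" → 6 new (G, A, T, G, A, T)
  "GC" → prefix "G" already present; 1 new (C)
  "TCAG" → prefix "TCA" already present; 1 new (G)
  "GGTGCGG" → prefix "G" already present; 6 new (G, T, G, C, G, G)
  "TAGTTTGA" → prefix "T" already present; 7 new (A, G, T, T, T, G, A)
  "TAGTTCA" → prefix "TAGTT" already present; 2 new (C, A)
  "TAGTTCATA" → prefix "TAGTTCA" already present; 2 new (T, A)
  "TCACACAGGC" → prefix "TCAC" already present; 6 new (A, C, A, G, G, C)
Total nodes = 4 + 6 + 1 + 1 + 6 + 7 + 2 + 2 + 6 = 35

35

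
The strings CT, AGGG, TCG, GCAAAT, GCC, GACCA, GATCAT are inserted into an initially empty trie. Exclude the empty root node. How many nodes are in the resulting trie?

For each word, the new-node count is its length minus the longest prefix already in the trie:
  "CT" → 2 new (C, T)
  "AGGG" → 4 new (A, G, G, G)
  "TCG" → 3 new (T, C, G)
  "GCAAAT" → 6 new (G, C, A, A, A, T)
  "GCC" → prefix "GC" already present; 1 new (C)
  "GACCA" → prefix "G" already present; 4 new (A, C, C, A)
  "GATCAT" → prefix "GA" already present; 4 new (T, C, A, T)
Total nodes = 2 + 4 + 3 + 6 + 1 + 4 + 4 = 24

24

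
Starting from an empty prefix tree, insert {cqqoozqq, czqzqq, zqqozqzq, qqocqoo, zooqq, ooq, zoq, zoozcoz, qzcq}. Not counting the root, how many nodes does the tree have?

Trace insertions, counting only characters that open a new branch:
  "cqqoozqq" → 8 new (c, q, q, o, o, z, q, q)
  "czqzqq" → prefix "c" already present; 5 new (z, q, z, q, q)
  "zqqozqzq" → 8 new (z, q, q, o, z, q, z, q)
  "qqocqoo" → 7 new (q, q, o, c, q, o, o)
  "zooqq" → prefix "z" already present; 4 new (o, o, q, q)
  "ooq" → 3 new (o, o, q)
  "zoq" → prefix "zo" already present; 1 new (q)
  "zoozcoz" → prefix "zoo" already present; 4 new (z, c, o, z)
  "qzcq" → prefix "q" already present; 3 new (z, c, q)
Total nodes = 8 + 5 + 8 + 7 + 4 + 3 + 1 + 4 + 3 = 43

43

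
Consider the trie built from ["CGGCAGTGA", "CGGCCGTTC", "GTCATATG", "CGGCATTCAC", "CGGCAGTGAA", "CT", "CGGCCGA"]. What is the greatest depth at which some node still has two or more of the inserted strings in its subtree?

9

Look for the deepest trie node that still has at least two words in its subtree.
e.g. "CGGCAGTGA" and "CGGCAGTGAA" share the prefix "CGGCAGTGA" of length 9; no pair shares a longer one.
Longest shared-prefix length: 9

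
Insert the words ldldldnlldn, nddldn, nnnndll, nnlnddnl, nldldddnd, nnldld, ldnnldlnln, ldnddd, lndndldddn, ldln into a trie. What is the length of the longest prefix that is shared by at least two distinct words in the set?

The deepest shared node is where two words last agree before diverging.
"ldldldnlldn" and "ldln" agree on "ldl" (3 characters) before diverging; nothing deeper is shared.
Longest shared-prefix length: 3

3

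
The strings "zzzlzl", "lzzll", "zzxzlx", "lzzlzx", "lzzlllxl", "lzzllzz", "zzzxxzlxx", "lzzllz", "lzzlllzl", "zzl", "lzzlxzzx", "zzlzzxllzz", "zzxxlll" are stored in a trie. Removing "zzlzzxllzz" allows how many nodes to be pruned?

After clearing the end-marker at "zzlzzxllzz", prune upward until reaching a node still needed by another word.
The suffix "zzxllzz" (7 nodes) is used only by "zzlzzxllzz"; "zzl" is itself a stored word, so pruning stops there.
Nodes removed: 7

7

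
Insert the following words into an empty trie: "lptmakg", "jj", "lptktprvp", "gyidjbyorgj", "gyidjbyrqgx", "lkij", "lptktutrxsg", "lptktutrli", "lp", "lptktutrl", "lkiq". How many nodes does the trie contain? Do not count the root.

42

Trace insertions, counting only characters that open a new branch:
  "lptmakg" → 7 new (l, p, t, m, a, k, g)
  "jj" → 2 new (j, j)
  "lptktprvp" → prefix "lpt" already present; 6 new (k, t, p, r, v, p)
  "gyidjbyorgj" → 11 new (g, y, i, d, j, b, y, o, r, g, j)
  "gyidjbyrqgx" → prefix "gyidjby" already present; 4 new (r, q, g, x)
  "lkij" → prefix "l" already present; 3 new (k, i, j)
  "lptktutrxsg" → prefix "lptkt" already present; 6 new (u, t, r, x, s, g)
  "lptktutrli" → prefix "lptktutr" already present; 2 new (l, i)
  "lp" → prefix "lp" already present; 0 new (none)
  "lptktutrl" → prefix "lptktutrl" already present; 0 new (none)
  "lkiq" → prefix "lki" already present; 1 new (q)
Total nodes = 7 + 2 + 6 + 11 + 4 + 3 + 6 + 2 + 0 + 0 + 1 = 42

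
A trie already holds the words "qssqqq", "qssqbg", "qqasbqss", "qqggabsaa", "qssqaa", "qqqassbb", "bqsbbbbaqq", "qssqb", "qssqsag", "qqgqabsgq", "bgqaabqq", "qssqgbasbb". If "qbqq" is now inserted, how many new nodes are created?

3

Walking "qbqq" from the root, the first 1 characters ("q") follow existing edges; "b" is the first miss.
Each of the 3 remaining characters creates one node.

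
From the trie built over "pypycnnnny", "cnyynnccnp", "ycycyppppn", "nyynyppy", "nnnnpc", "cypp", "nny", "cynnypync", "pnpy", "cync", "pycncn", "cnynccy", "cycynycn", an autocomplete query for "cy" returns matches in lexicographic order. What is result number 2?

cync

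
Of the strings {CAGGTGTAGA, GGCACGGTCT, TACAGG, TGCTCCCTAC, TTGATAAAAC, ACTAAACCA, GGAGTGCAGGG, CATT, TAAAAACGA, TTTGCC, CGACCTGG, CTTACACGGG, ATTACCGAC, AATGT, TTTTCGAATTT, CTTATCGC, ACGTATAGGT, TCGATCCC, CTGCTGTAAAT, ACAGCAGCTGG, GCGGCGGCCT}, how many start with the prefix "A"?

5

Traverse to the node for "A", then collect every word in that subtree.
Matches: "AATGT", "ACAGCAGCTGG", "ACGTATAGGT", "ACTAAACCA", "ATTACCGAC"
Count: 5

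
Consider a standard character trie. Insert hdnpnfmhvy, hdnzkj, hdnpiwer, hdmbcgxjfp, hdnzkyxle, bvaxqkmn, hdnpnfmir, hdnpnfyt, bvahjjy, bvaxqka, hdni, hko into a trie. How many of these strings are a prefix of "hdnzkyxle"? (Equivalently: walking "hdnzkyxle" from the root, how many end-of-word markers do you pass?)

1

Check each prefix of "hdnzkyxle" against the stored set — each match is an end-marker on the path.
Prefixes of the query that are stored words: "hdnzkyxle"
Count: 1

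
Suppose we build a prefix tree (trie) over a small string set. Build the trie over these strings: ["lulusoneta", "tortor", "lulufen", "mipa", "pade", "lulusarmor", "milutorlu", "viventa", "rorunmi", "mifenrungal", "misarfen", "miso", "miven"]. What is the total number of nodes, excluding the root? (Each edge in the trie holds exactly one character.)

72

Trace insertions, counting only characters that open a new branch:
  "lulusoneta" → 10 new (l, u, l, u, s, o, n, e, t, a)
  "tortor" → 6 new (t, o, r, t, o, r)
  "lulufen" → prefix "lulu" already present; 3 new (f, e, n)
  "mipa" → 4 new (m, i, p, a)
  "pade" → 4 new (p, a, d, e)
  "lulusarmor" → prefix "lulus" already present; 5 new (a, r, m, o, r)
  "milutorlu" → prefix "mi" already present; 7 new (l, u, t, o, r, l, u)
  "viventa" → 7 new (v, i, v, e, n, t, a)
  "rorunmi" → 7 new (r, o, r, u, n, m, i)
  "mifenrungal" → prefix "mi" already present; 9 new (f, e, n, r, u, n, g, a, l)
  "misarfen" → prefix "mi" already present; 6 new (s, a, r, f, e, n)
  "miso" → prefix "mis" already present; 1 new (o)
  "miven" → prefix "mi" already present; 3 new (v, e, n)
Total nodes = 10 + 6 + 3 + 4 + 4 + 5 + 7 + 7 + 7 + 9 + 6 + 1 + 3 = 72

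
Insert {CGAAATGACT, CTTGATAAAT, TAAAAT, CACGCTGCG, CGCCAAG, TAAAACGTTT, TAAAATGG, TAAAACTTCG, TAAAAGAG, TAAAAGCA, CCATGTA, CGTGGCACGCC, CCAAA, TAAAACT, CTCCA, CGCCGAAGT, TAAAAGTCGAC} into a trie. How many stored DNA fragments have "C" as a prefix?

9

Filter for entries beginning with "C":
Words under "C": CACGCTGCG, CCAAA, CCATGTA, CGAAATGACT, CGCCAAG, CGCCGAAGT, CGTGGCACGCC, CTCCA, CTTGATAAAT
Count: 9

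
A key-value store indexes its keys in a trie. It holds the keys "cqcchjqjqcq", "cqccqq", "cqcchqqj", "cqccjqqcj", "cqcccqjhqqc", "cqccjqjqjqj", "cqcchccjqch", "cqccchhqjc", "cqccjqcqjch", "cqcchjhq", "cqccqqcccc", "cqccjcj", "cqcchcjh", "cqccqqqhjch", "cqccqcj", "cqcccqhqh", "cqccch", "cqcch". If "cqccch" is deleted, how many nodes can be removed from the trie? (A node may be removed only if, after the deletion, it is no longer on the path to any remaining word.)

After clearing the end-marker at "cqccch", prune upward until reaching a node still needed by another word.
Every node on "cqccch" is still needed (e.g. by "cqccchhqjc"), so nothing is freed.
Nodes removed: 0

0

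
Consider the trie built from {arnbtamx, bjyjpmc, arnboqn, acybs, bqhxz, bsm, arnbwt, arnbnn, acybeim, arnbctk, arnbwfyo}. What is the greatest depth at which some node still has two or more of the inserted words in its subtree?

Equivalently: take the maximum, over all pairs, of their longest common prefix length.
"arnbwfyo" and "arnbwt" agree on "arnbw" (5 characters) before diverging; nothing deeper is shared.
Longest shared-prefix length: 5

5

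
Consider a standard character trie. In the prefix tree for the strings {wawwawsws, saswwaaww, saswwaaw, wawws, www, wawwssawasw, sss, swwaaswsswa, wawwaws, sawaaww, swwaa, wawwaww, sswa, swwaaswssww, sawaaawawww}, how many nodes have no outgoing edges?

11

Leaves are exactly the stored words that no other stored word extends.
Those words: "saswwaaww", "sawaaawawww", "sawaaww", "sss", "sswa", "swwaaswsswa", "swwaaswssww", "wawwawsws", "wawwaww", "wawwssawasw", "www"
Leaf count: 11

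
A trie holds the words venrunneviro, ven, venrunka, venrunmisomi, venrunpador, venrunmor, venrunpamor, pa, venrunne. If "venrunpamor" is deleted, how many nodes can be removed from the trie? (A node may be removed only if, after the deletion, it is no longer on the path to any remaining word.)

After clearing the end-marker at "venrunpamor", prune upward until reaching a node still needed by another word.
The suffix "mor" (3 nodes) is used only by "venrunpamor"; the node for "venrunpa" still has the child "d", so pruning stops there.
Nodes removed: 3

3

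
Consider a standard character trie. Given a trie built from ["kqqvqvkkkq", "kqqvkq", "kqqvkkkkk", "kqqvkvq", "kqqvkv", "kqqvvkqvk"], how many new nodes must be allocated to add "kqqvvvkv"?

3

The longest prefix of "kqqvvvkv" already in the trie is "kqqvv" (length 5).
New nodes needed: |"kqqvvvkv"| − 5 = 8 − 5 = 3.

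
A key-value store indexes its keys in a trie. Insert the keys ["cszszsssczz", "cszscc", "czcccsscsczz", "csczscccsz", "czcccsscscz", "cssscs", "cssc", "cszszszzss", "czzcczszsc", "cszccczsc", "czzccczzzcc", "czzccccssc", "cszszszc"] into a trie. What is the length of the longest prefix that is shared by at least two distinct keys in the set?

Equivalently: take the maximum, over all pairs, of their longest common prefix length.
"czcccsscscz" and "czcccsscsczz" agree on "czcccsscscz" (11 characters) before diverging; nothing deeper is shared.
Longest shared-prefix length: 11

11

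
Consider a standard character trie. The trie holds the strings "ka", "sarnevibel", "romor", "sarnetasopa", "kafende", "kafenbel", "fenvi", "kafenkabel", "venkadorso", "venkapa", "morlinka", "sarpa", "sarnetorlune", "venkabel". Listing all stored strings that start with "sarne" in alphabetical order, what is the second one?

sarnetorlune

Words with prefix "sarne", in lexicographic order: "sarnetasopa", "sarnetorlune", "sarnevibel"
The 2nd is sarnetorlune.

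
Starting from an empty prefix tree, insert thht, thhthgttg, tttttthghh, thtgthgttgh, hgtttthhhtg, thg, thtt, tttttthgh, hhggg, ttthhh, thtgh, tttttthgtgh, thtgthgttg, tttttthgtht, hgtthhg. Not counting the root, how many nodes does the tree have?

Trace insertions, counting only characters that open a new branch:
  "thht" → 4 new (t, h, h, t)
  "thhthgttg" → prefix "thht" already present; 5 new (h, g, t, t, g)
  "tttttthghh" → prefix "t" already present; 9 new (t, t, t, t, t, h, g, h, h)
  "thtgthgttgh" → prefix "th" already present; 9 new (t, g, t, h, g, t, t, g, h)
  "hgtttthhhtg" → 11 new (h, g, t, t, t, t, h, h, h, t, g)
  "thg" → prefix "th" already present; 1 new (g)
  "thtt" → prefix "tht" already present; 1 new (t)
  "tttttthgh" → prefix "tttttthgh" already present; 0 new (none)
  "hhggg" → prefix "h" already present; 4 new (h, g, g, g)
  "ttthhh" → prefix "ttt" already present; 3 new (h, h, h)
  "thtgh" → prefix "thtg" already present; 1 new (h)
  "tttttthgtgh" → prefix "tttttthg" already present; 3 new (t, g, h)
  "thtgthgttg" → prefix "thtgthgttg" already present; 0 new (none)
  "tttttthgtht" → prefix "tttttthgt" already present; 2 new (h, t)
  "hgtthhg" → prefix "hgtt" already present; 3 new (h, h, g)
Total nodes = 4 + 5 + 9 + 9 + 11 + 1 + 1 + 0 + 4 + 3 + 1 + 3 + 0 + 2 + 3 = 56

56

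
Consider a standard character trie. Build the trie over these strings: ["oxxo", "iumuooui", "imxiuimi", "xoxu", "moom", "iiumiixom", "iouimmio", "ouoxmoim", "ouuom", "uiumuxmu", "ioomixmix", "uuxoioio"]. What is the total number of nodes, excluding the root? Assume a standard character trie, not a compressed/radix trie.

74

For each word, the new-node count is its length minus the longest prefix already in the trie:
  "oxxo" → 4 new (o, x, x, o)
  "iumuooui" → 8 new (i, u, m, u, o, o, u, i)
  "imxiuimi" → prefix "i" already present; 7 new (m, x, i, u, i, m, i)
  "xoxu" → 4 new (x, o, x, u)
  "moom" → 4 new (m, o, o, m)
  "iiumiixom" → prefix "i" already present; 8 new (i, u, m, i, i, x, o, m)
  "iouimmio" → prefix "i" already present; 7 new (o, u, i, m, m, i, o)
  "ouoxmoim" → prefix "o" already present; 7 new (u, o, x, m, o, i, m)
  "ouuom" → prefix "ou" already present; 3 new (u, o, m)
  "uiumuxmu" → 8 new (u, i, u, m, u, x, m, u)
  "ioomixmix" → prefix "io" already present; 7 new (o, m, i, x, m, i, x)
  "uuxoioio" → prefix "u" already present; 7 new (u, x, o, i, o, i, o)
Total nodes = 4 + 8 + 7 + 4 + 4 + 8 + 7 + 7 + 3 + 8 + 7 + 7 = 74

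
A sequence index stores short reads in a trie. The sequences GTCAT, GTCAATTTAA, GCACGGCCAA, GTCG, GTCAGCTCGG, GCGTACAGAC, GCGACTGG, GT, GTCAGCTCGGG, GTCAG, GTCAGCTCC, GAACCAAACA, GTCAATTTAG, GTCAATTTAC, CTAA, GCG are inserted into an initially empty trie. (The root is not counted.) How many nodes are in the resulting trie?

Count nodes per top-level branch (shared prefixes stored once):
  'C'-branch (CTAA): 4 nodes
  'G'-branch (GAACCAAACA, GCACGGCCAA, GCG, GCGACTGG, GCGTACAGAC, GT, GTCAATTTAA, GTCAATTTAC, GTCAATTTAG, GTCAG, GTCAGCTCC, GTCAGCTCGG, GTCAGCTCGGG, GTCAT, GTCG): 53 nodes
Sum: 57

57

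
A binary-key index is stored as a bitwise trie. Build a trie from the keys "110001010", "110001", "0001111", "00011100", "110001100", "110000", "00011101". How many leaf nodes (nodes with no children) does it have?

6

Leaves are exactly the stored words that no other stored word extends.
Those words: "00011100", "00011101", "0001111", "110000", "110001010", "110001100"
Leaf count: 6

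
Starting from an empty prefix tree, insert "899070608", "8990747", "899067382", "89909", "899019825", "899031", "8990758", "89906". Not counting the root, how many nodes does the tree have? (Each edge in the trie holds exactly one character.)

26

For each word, the new-node count is its length minus the longest prefix already in the trie:
  "899070608" → 9 new (8, 9, 9, 0, 7, 0, 6, 0, 8)
  "8990747" → prefix "89907" already present; 2 new (4, 7)
  "899067382" → prefix "8990" already present; 5 new (6, 7, 3, 8, 2)
  "89909" → prefix "8990" already present; 1 new (9)
  "899019825" → prefix "8990" already present; 5 new (1, 9, 8, 2, 5)
  "899031" → prefix "8990" already present; 2 new (3, 1)
  "8990758" → prefix "89907" already present; 2 new (5, 8)
  "89906" → prefix "89906" already present; 0 new (none)
Total nodes = 9 + 2 + 5 + 1 + 5 + 2 + 2 + 0 = 26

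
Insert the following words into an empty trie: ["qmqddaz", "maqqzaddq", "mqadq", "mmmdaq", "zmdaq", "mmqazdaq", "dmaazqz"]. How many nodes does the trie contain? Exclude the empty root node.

Trace insertions, counting only characters that open a new branch:
  "qmqddaz" → 7 new (q, m, q, d, d, a, z)
  "maqqzaddq" → 9 new (m, a, q, q, z, a, d, d, q)
  "mqadq" → prefix "m" already present; 4 new (q, a, d, q)
  "mmmdaq" → prefix "m" already present; 5 new (m, m, d, a, q)
  "zmdaq" → 5 new (z, m, d, a, q)
  "mmqazdaq" → prefix "mm" already present; 6 new (q, a, z, d, a, q)
  "dmaazqz" → 7 new (d, m, a, a, z, q, z)
Total nodes = 7 + 9 + 4 + 5 + 5 + 6 + 7 = 43

43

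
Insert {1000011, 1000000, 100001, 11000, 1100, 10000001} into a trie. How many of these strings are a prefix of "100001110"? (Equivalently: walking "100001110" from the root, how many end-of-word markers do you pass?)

2

Walk "100001110" from the root; an end-of-word marker is hit whenever a stored word is a prefix of "100001110".
Prefixes of the query that are stored words: "100001", "1000011"
Count: 2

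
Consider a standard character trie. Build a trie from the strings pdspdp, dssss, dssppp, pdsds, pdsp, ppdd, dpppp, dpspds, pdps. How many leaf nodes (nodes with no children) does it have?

8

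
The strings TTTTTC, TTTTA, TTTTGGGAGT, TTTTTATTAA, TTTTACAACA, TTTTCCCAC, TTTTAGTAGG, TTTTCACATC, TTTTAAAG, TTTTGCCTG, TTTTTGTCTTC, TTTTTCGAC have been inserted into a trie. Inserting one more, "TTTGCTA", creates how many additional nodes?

Walking "TTTGCTA" from the root, the first 3 characters ("TTT") follow existing edges; "G" is the first miss.
New nodes needed: |"TTTGCTA"| − 3 = 7 − 3 = 4.

4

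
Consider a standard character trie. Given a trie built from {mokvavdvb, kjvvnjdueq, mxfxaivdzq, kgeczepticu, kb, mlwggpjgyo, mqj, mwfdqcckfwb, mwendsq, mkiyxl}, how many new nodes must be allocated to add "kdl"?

2

The longest prefix of "kdl" already in the trie is "k" (length 1).
Each of the 2 remaining characters creates one node.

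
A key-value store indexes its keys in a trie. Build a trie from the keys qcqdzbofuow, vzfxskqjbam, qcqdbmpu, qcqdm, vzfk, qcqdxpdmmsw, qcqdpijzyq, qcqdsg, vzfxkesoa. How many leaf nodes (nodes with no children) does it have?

Leaves are exactly the stored words that no other stored word extends.
Those words: "qcqdbmpu", "qcqdm", "qcqdpijzyq", "qcqdsg", "qcqdxpdmmsw", "qcqdzbofuow", "vzfk", "vzfxkesoa", "vzfxskqjbam"
Leaf count: 9

9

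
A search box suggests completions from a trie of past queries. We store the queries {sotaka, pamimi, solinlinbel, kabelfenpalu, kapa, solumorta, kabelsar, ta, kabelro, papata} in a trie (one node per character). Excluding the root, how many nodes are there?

Insert word by word; a character creates a node only if that edge doesn't already exist:
  "sotaka" → 6 new (s, o, t, a, k, a)
  "pamimi" → 6 new (p, a, m, i, m, i)
  "solinlinbel" → prefix "so" already present; 9 new (l, i, n, l, i, n, b, e, l)
  "kabelfenpalu" → 12 new (k, a, b, e, l, f, e, n, p, a, l, u)
  "kapa" → prefix "ka" already present; 2 new (p, a)
  "solumorta" → prefix "sol" already present; 6 new (u, m, o, r, t, a)
  "kabelsar" → prefix "kabel" already present; 3 new (s, a, r)
  "ta" → 2 new (t, a)
  "kabelro" → prefix "kabel" already present; 2 new (r, o)
  "papata" → prefix "pa" already present; 4 new (p, a, t, a)
Total nodes = 6 + 6 + 9 + 12 + 2 + 6 + 3 + 2 + 2 + 4 = 52

52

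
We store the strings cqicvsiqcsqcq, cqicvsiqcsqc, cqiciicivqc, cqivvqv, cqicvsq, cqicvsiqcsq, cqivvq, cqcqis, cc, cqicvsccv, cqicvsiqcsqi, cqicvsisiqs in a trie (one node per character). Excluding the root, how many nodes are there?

Trie structure (* marks end of a word):
(root)
└─ c
   ├─ c *
   └─ q
      ├─ c
      │  └─ q
      │     └─ i
      │        └─ s *
      └─ i
         ├─ c
         │  ├─ i
         │  │  └─ i
         │  │     └─ c
         │  │        └─ i
         │  │           └─ v
         │  │              └─ q
         │  │                 └─ c *
         │  └─ v
         │     └─ s
         │        ├─ c
         │        │  └─ c
         │        │     └─ v *
         │        ├─ i
         │        │  ├─ q
         │        │  │  └─ c
         │        │  │     └─ s
         │        │  │        └─ q *
         │        │  │           ├─ c *
         │        │  │           │  └─ q *
         │        │  │           └─ i *
         │        │  └─ s
         │        │     └─ i
         │        │        └─ q
         │        │           └─ s *
         │        └─ q *
         └─ v
            └─ v
               └─ q *
                  └─ v *
Counting every labelled node above: 38.

38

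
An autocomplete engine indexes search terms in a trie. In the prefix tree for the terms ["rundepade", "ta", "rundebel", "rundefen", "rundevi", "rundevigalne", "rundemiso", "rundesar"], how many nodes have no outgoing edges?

Leaves are exactly the stored words that no other stored word extends.
Those words: "rundebel", "rundefen", "rundemiso", "rundepade", "rundesar", "rundevigalne", "ta"
Leaf count: 7

7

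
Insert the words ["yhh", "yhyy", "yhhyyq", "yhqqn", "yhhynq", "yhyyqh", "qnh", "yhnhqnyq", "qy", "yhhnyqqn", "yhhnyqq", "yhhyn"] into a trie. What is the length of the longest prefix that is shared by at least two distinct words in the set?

The deepest shared node is where two words last agree before diverging.
"yhhnyqq" and "yhhnyqqn" agree on "yhhnyqq" (7 characters) before diverging; nothing deeper is shared.
Longest shared-prefix length: 7

7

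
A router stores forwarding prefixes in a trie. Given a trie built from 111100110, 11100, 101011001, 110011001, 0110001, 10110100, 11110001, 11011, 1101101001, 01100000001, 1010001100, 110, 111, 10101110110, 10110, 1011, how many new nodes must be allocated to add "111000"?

1

Walking "111000" from the root, the first 5 characters ("11100") follow existing edges; "0" is the first miss.
So 6 − 5 = 1 new nodes.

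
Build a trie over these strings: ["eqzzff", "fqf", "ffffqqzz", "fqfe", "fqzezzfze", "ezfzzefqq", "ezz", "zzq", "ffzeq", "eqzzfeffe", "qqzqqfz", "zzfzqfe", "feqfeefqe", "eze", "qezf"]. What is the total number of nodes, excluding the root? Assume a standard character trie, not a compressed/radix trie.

67

Trace insertions, counting only characters that open a new branch:
  "eqzzff" → 6 new (e, q, z, z, f, f)
  "fqf" → 3 new (f, q, f)
  "ffffqqzz" → prefix "f" already present; 7 new (f, f, f, q, q, z, z)
  "fqfe" → prefix "fqf" already present; 1 new (e)
  "fqzezzfze" → prefix "fq" already present; 7 new (z, e, z, z, f, z, e)
  "ezfzzefqq" → prefix "e" already present; 8 new (z, f, z, z, e, f, q, q)
  "ezz" → prefix "ez" already present; 1 new (z)
  "zzq" → 3 new (z, z, q)
  "ffzeq" → prefix "ff" already present; 3 new (z, e, q)
  "eqzzfeffe" → prefix "eqzzf" already present; 4 new (e, f, f, e)
  "qqzqqfz" → 7 new (q, q, z, q, q, f, z)
  "zzfzqfe" → prefix "zz" already present; 5 new (f, z, q, f, e)
  "feqfeefqe" → prefix "f" already present; 8 new (e, q, f, e, e, f, q, e)
  "eze" → prefix "ez" already present; 1 new (e)
  "qezf" → prefix "q" already present; 3 new (e, z, f)
Total nodes = 6 + 3 + 7 + 1 + 7 + 8 + 1 + 3 + 3 + 4 + 7 + 5 + 8 + 1 + 3 = 67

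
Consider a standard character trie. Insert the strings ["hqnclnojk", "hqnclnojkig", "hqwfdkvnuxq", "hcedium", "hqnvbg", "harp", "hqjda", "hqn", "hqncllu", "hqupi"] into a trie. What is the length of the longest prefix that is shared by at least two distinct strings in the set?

9

Look for the deepest trie node that still has at least two words in its subtree.
"hqnclnojk" and "hqnclnojkig" agree on "hqnclnojk" (9 characters) before diverging; nothing deeper is shared.
Longest shared-prefix length: 9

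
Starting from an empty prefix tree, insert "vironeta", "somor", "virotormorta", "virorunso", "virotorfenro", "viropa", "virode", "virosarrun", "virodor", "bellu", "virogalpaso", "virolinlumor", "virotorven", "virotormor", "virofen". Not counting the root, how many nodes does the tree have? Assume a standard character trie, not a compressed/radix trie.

69

For each word, the new-node count is its length minus the longest prefix already in the trie:
  "vironeta" → 8 new (v, i, r, o, n, e, t, a)
  "somor" → 5 new (s, o, m, o, r)
  "virotormorta" → prefix "viro" already present; 8 new (t, o, r, m, o, r, t, a)
  "virorunso" → prefix "viro" already present; 5 new (r, u, n, s, o)
  "virotorfenro" → prefix "virotor" already present; 5 new (f, e, n, r, o)
  "viropa" → prefix "viro" already present; 2 new (p, a)
  "virode" → prefix "viro" already present; 2 new (d, e)
  "virosarrun" → prefix "viro" already present; 6 new (s, a, r, r, u, n)
  "virodor" → prefix "virod" already present; 2 new (o, r)
  "bellu" → 5 new (b, e, l, l, u)
  "virogalpaso" → prefix "viro" already present; 7 new (g, a, l, p, a, s, o)
  "virolinlumor" → prefix "viro" already present; 8 new (l, i, n, l, u, m, o, r)
  "virotorven" → prefix "virotor" already present; 3 new (v, e, n)
  "virotormor" → prefix "virotormor" already present; 0 new (none)
  "virofen" → prefix "viro" already present; 3 new (f, e, n)
Total nodes = 8 + 5 + 8 + 5 + 5 + 2 + 2 + 6 + 2 + 5 + 7 + 8 + 3 + 0 + 3 = 69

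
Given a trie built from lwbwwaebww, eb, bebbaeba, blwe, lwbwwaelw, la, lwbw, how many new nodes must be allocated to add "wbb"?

"wbb" shares no prefix with any stored word, so all 3 characters open new nodes.
3 − 0 = 3 new nodes.

3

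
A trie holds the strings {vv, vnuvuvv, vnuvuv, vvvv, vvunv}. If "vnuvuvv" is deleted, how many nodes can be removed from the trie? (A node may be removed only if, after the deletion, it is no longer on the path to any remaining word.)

Walk "vnuvuvv" from the leaf back toward the root, removing each node that no remaining word uses.
The suffix "v" (1 node) is used only by "vnuvuvv"; "vnuvuv" is itself a stored word, so pruning stops there.
Nodes removed: 1

1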